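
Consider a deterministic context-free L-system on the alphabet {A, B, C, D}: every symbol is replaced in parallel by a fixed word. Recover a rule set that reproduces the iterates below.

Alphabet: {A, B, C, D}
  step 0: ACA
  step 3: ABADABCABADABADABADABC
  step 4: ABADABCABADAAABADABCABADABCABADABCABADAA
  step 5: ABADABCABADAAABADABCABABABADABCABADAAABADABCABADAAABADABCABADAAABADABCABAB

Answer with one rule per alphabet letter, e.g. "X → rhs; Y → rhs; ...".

  step 4 ⇒ step 5: ABADABCABADAAABADABCABADABCABADABCABADAA ⇒ AB·AD·AB·C·AB·AD·AA·AB·AD·AB·C·AB·AB·AB·AD·AB·C·AB·AD·AA·AB·AD·AB·C·AB·AD·AA·AB·AD·AB·C·AB·AD·AA·AB·AD·AB·C·AB·AB
    A ↦ AB
    B ↦ AD
    C ↦ AA
    D ↦ C

A->AB, B->AD, C->AA, D->C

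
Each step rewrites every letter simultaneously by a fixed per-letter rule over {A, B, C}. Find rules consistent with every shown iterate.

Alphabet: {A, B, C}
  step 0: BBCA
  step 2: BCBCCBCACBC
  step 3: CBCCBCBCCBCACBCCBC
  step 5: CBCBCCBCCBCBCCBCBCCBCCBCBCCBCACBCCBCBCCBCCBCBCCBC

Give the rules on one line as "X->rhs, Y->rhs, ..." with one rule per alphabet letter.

A->AC, B->C, C->BC

  step 2 ⇒ step 3: BCBCCBCACBC ⇒ C·BC·C·BC·BC·C·BC·AC·BC·C·BC
    A ↦ AC
    B ↦ C
    C ↦ BC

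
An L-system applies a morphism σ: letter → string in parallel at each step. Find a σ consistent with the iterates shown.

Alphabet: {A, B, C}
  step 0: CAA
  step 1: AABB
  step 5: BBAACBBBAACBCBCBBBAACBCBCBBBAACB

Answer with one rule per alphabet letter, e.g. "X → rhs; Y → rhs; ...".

  step 0 ⇒ step 1: CAA ⇒ AA·B·B
    A ↦ B
    C ↦ AA
    B ↦ CB  (constrained at step 1)

A->B, B->CB, C->AA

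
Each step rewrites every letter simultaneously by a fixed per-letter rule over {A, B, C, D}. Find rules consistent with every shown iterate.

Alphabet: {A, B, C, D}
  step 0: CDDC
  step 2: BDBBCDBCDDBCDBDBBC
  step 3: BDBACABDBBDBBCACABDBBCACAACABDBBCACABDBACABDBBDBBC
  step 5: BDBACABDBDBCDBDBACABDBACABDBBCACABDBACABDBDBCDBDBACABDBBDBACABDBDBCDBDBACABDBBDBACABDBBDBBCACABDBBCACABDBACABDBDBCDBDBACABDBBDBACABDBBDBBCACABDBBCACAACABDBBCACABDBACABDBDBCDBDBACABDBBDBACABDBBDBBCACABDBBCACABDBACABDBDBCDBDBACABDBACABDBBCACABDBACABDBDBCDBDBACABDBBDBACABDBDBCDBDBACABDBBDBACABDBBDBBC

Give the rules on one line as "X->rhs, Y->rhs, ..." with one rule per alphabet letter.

A->D, B->BDB, C->BC, D->ACA

  step 2 ⇒ step 3: BDBBCDBCDDBCDBDBBC ⇒ BDB·ACA·BDB·BDB·BC·ACA·BDB·BC·ACA·ACA·BDB·BC·ACA·BDB·ACA·BDB·BDB·BC
    B ↦ BDB
    C ↦ BC
    D ↦ ACA
    A ↦ D  (constrained at step 3)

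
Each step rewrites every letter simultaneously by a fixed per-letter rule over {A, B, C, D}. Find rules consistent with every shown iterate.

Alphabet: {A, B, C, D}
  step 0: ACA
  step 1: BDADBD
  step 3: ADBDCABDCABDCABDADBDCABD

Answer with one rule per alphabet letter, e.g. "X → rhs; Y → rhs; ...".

A->BD, B->CA, C->AD, D->BD

  step 0 ⇒ step 1: ACA ⇒ BD·AD·BD
    A ↦ BD
    C ↦ AD
    B ↦ CA  (constrained at step 1)
    D ↦ BD  (constrained at step 1)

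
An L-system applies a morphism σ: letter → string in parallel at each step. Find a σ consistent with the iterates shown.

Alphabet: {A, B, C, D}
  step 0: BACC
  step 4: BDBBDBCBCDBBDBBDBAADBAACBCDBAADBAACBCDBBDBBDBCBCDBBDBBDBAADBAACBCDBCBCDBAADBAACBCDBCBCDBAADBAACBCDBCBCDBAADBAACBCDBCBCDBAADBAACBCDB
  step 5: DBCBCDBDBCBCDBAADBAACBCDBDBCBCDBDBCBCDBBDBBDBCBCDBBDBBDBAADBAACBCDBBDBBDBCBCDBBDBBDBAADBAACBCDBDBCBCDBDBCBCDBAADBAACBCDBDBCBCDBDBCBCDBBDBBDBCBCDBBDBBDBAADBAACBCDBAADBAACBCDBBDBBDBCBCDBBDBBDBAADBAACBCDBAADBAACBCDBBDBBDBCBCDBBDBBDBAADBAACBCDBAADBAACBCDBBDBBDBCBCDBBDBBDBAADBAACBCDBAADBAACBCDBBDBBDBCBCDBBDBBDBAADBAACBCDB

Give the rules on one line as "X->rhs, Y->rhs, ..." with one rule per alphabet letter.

  step 4 ⇒ step 5: BDBBDBCBCDBBDBBDBAADBAACBCDBAADBAACBCDBBDBBDBCBCDBBDBBDBAADBAACBCDBCBCDBAADBAACBCDBCBCDBAADBAACBCDBCBCDBAADBAACBCDBCBCDBAADBAACBCDB ⇒ DB·CBC·DB·DB·CBC·DB·AA·DB·AA·CBC·DB·DB·CBC·DB·DB·CBC·DB·BDB·BDB·CBC·DB·BDB·BDB·AA·DB·AA·CBC·DB·BDB·BDB·CBC·DB·BDB·BDB·AA·DB·AA·CBC·DB·DB·CBC·DB·DB·CBC·DB·AA·DB·AA·CBC·DB·DB·CBC·DB·DB·CBC·DB·BDB·BDB·CBC·DB·BDB·BDB·AA·DB·AA·CBC·DB·AA·DB·AA·CBC·DB·BDB·BDB·CBC·DB·BDB·BDB·AA·DB·AA·CBC·DB·AA·DB·AA·CBC·DB·BDB·BDB·CBC·DB·BDB·BDB·AA·DB·AA·CBC·DB·AA·DB·AA·CBC·DB·BDB·BDB·CBC·DB·BDB·BDB·AA·DB·AA·CBC·DB·AA·DB·AA·CBC·DB·BDB·BDB·CBC·DB·BDB·BDB·AA·DB·AA·CBC·DB
    A ↦ BDB
    B ↦ DB
    C ↦ AA
    D ↦ CBC

A->BDB, B->DB, C->AA, D->CBC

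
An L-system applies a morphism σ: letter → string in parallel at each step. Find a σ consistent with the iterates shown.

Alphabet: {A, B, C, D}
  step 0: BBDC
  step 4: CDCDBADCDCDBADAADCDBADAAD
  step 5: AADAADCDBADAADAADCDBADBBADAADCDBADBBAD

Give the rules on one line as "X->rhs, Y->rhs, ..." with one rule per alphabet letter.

A->B, B->CD, C->A, D->AD

  step 4 ⇒ step 5: CDCDBADCDCDBADAADCDBADAAD ⇒ A·AD·A·AD·CD·B·AD·A·AD·A·AD·CD·B·AD·B·B·AD·A·AD·CD·B·AD·B·B·AD
    A ↦ B
    B ↦ CD
    C ↦ A
    D ↦ AD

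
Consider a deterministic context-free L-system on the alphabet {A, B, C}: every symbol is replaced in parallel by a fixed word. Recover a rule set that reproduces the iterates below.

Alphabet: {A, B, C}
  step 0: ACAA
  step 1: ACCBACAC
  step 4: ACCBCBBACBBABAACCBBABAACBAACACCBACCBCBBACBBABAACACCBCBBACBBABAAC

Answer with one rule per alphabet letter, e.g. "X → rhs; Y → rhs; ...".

  step 0 ⇒ step 1: ACAA ⇒ AC·CB·AC·AC
    A ↦ AC
    C ↦ CB
    B ↦ BA  (constrained at step 1)

A->AC, B->BA, C->CB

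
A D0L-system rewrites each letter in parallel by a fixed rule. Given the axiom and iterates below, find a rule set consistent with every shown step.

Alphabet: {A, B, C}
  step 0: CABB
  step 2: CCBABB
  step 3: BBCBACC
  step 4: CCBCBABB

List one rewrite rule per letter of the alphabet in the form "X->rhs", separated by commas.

A->BA, B->C, C->B

  step 3 ⇒ step 4: BBCBACC ⇒ C·C·B·C·BA·B·B
    A ↦ BA
    B ↦ C
    C ↦ B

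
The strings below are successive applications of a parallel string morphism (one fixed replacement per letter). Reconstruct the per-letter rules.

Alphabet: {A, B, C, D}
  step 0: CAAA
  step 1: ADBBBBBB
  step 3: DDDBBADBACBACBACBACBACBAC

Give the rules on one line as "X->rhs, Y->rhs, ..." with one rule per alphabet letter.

A->BB, B->D, C->AD, D->BAC

  step 0 ⇒ step 1: CAAA ⇒ AD·BB·BB·BB
    A ↦ BB
    C ↦ AD
    B ↦ D  (constrained at step 1)
    D ↦ BAC  (constrained at step 1)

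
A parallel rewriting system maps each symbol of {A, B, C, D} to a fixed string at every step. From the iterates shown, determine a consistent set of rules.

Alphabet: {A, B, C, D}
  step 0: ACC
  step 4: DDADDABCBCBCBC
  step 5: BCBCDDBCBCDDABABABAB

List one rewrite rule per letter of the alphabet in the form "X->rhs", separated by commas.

  step 4 ⇒ step 5: DDADDABCBCBCBC ⇒ BC·BC·DD·BC·BC·DD·A·B·A·B·A·B·A·B
    A ↦ DD
    B ↦ A
    C ↦ B
    D ↦ BC

A->DD, B->A, C->B, D->BC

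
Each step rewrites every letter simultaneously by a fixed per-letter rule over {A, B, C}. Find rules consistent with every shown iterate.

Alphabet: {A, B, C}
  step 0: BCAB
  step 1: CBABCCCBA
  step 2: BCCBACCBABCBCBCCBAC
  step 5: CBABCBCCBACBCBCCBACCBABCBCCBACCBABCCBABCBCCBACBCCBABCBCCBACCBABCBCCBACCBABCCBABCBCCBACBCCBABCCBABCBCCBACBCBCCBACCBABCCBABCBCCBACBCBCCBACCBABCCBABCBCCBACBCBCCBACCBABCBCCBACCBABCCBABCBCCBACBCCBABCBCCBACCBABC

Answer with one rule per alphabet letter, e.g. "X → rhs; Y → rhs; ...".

A->C, B->CBA, C->BC

  step 1 ⇒ step 2: CBABCCCBA ⇒ BC·CBA·C·CBA·BC·BC·BC·CBA·C
    A ↦ C
    B ↦ CBA
    C ↦ BC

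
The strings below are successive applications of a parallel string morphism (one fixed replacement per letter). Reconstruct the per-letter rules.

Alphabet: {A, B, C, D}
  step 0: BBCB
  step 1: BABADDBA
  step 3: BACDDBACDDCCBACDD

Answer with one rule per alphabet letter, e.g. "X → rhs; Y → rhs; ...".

A->C, B->BA, C->DD, D->A

  step 0 ⇒ step 1: BBCB ⇒ BA·BA·DD·BA
    B ↦ BA
    C ↦ DD
    A ↦ C  (constrained at step 1)
    D ↦ A  (constrained at step 1)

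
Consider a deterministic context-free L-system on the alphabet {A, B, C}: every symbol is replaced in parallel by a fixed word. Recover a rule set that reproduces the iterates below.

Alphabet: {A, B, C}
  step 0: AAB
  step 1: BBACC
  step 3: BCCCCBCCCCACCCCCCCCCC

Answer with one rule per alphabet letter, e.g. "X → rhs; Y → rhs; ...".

A->B, B->ACC, C->CC

  step 0 ⇒ step 1: AAB ⇒ B·B·ACC
    A ↦ B
    B ↦ ACC
    C ↦ CC  (constrained at step 1)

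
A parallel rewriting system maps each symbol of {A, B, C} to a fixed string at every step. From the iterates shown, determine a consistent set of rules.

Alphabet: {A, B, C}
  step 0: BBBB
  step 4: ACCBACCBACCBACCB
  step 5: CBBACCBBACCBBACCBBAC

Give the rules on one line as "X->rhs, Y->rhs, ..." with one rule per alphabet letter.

  step 4 ⇒ step 5: ACCBACCBACCBACCB ⇒ C·B·B·AC·C·B·B·AC·C·B·B·AC·C·B·B·AC
    A ↦ C
    B ↦ AC
    C ↦ B

A->C, B->AC, C->B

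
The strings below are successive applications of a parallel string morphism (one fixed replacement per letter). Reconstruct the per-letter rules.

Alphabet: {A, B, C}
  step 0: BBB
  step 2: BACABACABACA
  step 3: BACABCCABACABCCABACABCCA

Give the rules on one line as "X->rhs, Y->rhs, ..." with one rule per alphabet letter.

A->CA, B->BA, C->BC

  step 2 ⇒ step 3: BACABACABACA ⇒ BA·CA·BC·CA·BA·CA·BC·CA·BA·CA·BC·CA
    A ↦ CA
    B ↦ BA
    C ↦ BC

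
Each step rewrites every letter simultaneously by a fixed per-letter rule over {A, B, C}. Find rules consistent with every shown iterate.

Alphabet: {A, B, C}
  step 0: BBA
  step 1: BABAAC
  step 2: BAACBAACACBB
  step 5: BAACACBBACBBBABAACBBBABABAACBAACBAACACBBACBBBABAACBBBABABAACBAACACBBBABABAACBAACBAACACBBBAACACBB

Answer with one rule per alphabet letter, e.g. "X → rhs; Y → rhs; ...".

  step 1 ⇒ step 2: BABAAC ⇒ BA·AC·BA·AC·AC·BB
    A ↦ AC
    B ↦ BA
    C ↦ BB

A->AC, B->BA, C->BB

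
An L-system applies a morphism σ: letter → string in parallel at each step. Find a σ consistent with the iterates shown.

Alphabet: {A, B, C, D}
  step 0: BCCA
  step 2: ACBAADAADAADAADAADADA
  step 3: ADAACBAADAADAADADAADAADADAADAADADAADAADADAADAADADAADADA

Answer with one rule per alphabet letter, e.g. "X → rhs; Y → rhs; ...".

A->ADA, B->CBA, C->A, D->AD

  step 2 ⇒ step 3: ACBAADAADAADAADAADADA ⇒ ADA·A·CBA·ADA·ADA·AD·ADA·ADA·AD·ADA·ADA·AD·ADA·ADA·AD·ADA·ADA·AD·ADA·AD·ADA
    A ↦ ADA
    B ↦ CBA
    C ↦ A
    D ↦ AD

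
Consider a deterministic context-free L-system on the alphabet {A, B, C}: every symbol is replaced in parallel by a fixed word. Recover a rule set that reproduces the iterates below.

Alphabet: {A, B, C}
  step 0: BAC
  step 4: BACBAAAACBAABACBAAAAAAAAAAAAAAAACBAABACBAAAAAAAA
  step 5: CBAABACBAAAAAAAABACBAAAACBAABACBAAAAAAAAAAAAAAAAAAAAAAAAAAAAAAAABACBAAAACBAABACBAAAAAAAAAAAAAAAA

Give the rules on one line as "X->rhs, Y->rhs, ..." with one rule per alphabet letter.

A->AA, B->CB, C->BA

  step 4 ⇒ step 5: BACBAAAACBAABACBAAAAAAAAAAAAAAAACBAABACBAAAAAAAA ⇒ CB·AA·BA·CB·AA·AA·AA·AA·BA·CB·AA·AA·CB·AA·BA·CB·AA·AA·AA·AA·AA·AA·AA·AA·AA·AA·AA·AA·AA·AA·AA·AA·BA·CB·AA·AA·CB·AA·BA·CB·AA·AA·AA·AA·AA·AA·AA·AA
    A ↦ AA
    B ↦ CB
    C ↦ BA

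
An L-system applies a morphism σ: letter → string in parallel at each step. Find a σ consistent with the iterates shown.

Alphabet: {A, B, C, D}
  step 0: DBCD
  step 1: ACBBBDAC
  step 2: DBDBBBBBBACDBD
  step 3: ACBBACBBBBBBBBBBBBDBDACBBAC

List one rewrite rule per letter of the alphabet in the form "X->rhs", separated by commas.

A->D, B->BB, C->BD, D->AC

  step 2 ⇒ step 3: DBDBBBBBBACDBD ⇒ AC·BB·AC·BB·BB·BB·BB·BB·BB·D·BD·AC·BB·AC
    A ↦ D
    B ↦ BB
    C ↦ BD
    D ↦ AC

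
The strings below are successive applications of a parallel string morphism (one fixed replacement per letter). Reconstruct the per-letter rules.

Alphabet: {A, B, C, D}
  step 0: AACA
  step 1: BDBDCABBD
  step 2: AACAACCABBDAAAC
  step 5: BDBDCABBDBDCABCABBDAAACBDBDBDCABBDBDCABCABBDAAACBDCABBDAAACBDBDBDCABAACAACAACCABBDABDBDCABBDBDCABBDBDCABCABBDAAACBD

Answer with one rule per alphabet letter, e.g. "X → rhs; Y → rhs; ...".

A->BD, B->A, C->CAB, D->AC

  step 1 ⇒ step 2: BDBDCABBD ⇒ A·AC·A·AC·CAB·BD·A·A·AC
    A ↦ BD
    B ↦ A
    C ↦ CAB
    D ↦ AC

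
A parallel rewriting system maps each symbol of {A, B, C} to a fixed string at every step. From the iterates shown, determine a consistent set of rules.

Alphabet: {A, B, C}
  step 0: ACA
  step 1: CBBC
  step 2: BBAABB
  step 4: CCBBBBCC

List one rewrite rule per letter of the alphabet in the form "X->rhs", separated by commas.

A->C, B->A, C->BB

  step 1 ⇒ step 2: CBBC ⇒ BB·A·A·BB
    B ↦ A
    C ↦ BB
  step 0 ⇒ step 1: ACA ⇒ C·BB·C
    A ↦ C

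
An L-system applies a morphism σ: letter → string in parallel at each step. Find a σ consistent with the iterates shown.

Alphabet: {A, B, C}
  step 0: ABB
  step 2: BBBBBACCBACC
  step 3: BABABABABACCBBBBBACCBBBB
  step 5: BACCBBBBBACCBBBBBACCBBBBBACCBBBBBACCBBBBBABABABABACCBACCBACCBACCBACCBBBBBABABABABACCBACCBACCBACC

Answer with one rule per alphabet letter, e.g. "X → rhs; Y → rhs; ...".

  step 2 ⇒ step 3: BBBBBACCBACC ⇒ BA·BA·BA·BA·BA·CC·BB·BB·BA·CC·BB·BB
    A ↦ CC
    B ↦ BA
    C ↦ BB

A->CC, B->BA, C->BB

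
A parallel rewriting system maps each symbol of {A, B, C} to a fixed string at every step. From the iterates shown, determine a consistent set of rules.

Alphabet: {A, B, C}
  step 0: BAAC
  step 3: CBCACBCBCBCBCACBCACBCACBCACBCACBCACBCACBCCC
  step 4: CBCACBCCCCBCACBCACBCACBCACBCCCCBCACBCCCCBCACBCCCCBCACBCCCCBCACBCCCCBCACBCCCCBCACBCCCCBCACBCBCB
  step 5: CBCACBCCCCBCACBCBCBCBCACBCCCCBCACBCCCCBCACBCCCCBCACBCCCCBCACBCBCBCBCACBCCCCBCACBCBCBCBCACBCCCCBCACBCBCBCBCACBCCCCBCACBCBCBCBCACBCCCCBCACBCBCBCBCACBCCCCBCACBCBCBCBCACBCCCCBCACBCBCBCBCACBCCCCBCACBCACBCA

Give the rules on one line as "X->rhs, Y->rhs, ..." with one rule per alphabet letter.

  step 4 ⇒ step 5: CBCACBCCCCBCACBCACBCACBCACBCCCCBCACBCCCCBCACBCCCCBCACBCCCCBCACBCCCCBCACBCCCCBCACBCCCCBCACBCBCB ⇒ CB·CA·CB·CCC·CB·CA·CB·CB·CB·CB·CA·CB·CCC·CB·CA·CB·CCC·CB·CA·CB·CCC·CB·CA·CB·CCC·CB·CA·CB·CB·CB·CB·CA·CB·CCC·CB·CA·CB·CB·CB·CB·CA·CB·CCC·CB·CA·CB·CB·CB·CB·CA·CB·CCC·CB·CA·CB·CB·CB·CB·CA·CB·CCC·CB·CA·CB·CB·CB·CB·CA·CB·CCC·CB·CA·CB·CB·CB·CB·CA·CB·CCC·CB·CA·CB·CB·CB·CB·CA·CB·CCC·CB·CA·CB·CA·CB·CA
    A ↦ CCC
    B ↦ CA
    C ↦ CB

A->CCC, B->CA, C->CB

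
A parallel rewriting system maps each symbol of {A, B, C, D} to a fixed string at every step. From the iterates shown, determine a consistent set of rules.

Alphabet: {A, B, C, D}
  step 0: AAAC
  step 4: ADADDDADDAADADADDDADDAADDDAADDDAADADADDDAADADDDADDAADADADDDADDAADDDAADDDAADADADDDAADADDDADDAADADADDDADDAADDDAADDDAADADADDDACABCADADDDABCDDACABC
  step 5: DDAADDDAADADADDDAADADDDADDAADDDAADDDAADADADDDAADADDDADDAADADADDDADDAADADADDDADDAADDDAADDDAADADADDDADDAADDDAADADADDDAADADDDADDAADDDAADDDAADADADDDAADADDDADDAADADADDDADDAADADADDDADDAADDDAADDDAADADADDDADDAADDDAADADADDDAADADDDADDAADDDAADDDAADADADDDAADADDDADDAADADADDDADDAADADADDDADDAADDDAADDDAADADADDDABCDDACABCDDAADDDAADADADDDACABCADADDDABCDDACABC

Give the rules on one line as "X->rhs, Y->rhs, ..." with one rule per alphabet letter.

A->DDA, B->CA, C->BC, D->AD

  step 4 ⇒ step 5: ADADDDADDAADADADDDADDAADDDAADDDAADADADDDAADADDDADDAADADADDDADDAADDDAADDDAADADADDDAADADDDADDAADADADDDADDAADDDAADDDAADADADDDACABCADADDDABCDDACABC ⇒ DDA·AD·DDA·AD·AD·AD·DDA·AD·AD·DDA·DDA·AD·DDA·AD·DDA·AD·AD·AD·DDA·AD·AD·DDA·DDA·AD·AD·AD·DDA·DDA·AD·AD·AD·DDA·DDA·AD·DDA·AD·DDA·AD·AD·AD·DDA·DDA·AD·DDA·AD·AD·AD·DDA·AD·AD·DDA·DDA·AD·DDA·AD·DDA·AD·AD·AD·DDA·AD·AD·DDA·DDA·AD·AD·AD·DDA·DDA·AD·AD·AD·DDA·DDA·AD·DDA·AD·DDA·AD·AD·AD·DDA·DDA·AD·DDA·AD·AD·AD·DDA·AD·AD·DDA·DDA·AD·DDA·AD·DDA·AD·AD·AD·DDA·AD·AD·DDA·DDA·AD·AD·AD·DDA·DDA·AD·AD·AD·DDA·DDA·AD·DDA·AD·DDA·AD·AD·AD·DDA·BC·DDA·CA·BC·DDA·AD·DDA·AD·AD·AD·DDA·CA·BC·AD·AD·DDA·BC·DDA·CA·BC
    A ↦ DDA
    B ↦ CA
    C ↦ BC
    D ↦ AD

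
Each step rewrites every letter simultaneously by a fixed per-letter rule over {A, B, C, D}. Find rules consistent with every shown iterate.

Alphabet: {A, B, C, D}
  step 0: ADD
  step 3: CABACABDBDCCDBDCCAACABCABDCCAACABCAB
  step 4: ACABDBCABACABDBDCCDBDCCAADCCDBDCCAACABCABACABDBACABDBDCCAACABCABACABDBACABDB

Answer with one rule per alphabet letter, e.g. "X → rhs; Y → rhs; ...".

A->CAB, B->DB, C->A, D->DCC

  step 3 ⇒ step 4: CABACABDBDCCDBDCCAACABCABDCCAACABCAB ⇒ A·CAB·DB·CAB·A·CAB·DB·DCC·DB·DCC·A·A·DCC·DB·DCC·A·A·CAB·CAB·A·CAB·DB·A·CAB·DB·DCC·A·A·CAB·CAB·A·CAB·DB·A·CAB·DB
    A ↦ CAB
    B ↦ DB
    C ↦ A
    D ↦ DCC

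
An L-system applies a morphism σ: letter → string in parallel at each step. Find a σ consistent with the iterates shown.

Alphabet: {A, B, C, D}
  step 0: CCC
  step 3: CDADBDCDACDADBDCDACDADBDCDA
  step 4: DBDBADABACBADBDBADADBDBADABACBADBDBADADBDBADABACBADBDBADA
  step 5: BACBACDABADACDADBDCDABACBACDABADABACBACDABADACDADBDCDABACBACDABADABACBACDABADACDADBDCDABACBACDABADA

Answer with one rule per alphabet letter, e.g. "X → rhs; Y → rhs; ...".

A->DA, B->C, C->DBD, D->BA

  step 4 ⇒ step 5: DBDBADABACBADBDBADADBDBADABACBADBDBADADBDBADABACBADBDBADA ⇒ BA·C·BA·C·DA·BA·DA·C·DA·DBD·C·DA·BA·C·BA·C·DA·BA·DA·BA·C·BA·C·DA·BA·DA·C·DA·DBD·C·DA·BA·C·BA·C·DA·BA·DA·BA·C·BA·C·DA·BA·DA·C·DA·DBD·C·DA·BA·C·BA·C·DA·BA·DA
    A ↦ DA
    B ↦ C
    C ↦ DBD
    D ↦ BA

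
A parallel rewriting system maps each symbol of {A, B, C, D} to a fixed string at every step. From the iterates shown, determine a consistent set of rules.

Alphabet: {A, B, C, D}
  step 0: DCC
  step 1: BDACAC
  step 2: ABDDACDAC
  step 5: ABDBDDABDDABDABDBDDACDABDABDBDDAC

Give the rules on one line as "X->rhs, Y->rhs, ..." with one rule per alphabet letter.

A->D, B->A, C->AC, D->BD

  step 1 ⇒ step 2: BDACAC ⇒ A·BD·D·AC·D·AC
    A ↦ D
    B ↦ A
    C ↦ AC
    D ↦ BD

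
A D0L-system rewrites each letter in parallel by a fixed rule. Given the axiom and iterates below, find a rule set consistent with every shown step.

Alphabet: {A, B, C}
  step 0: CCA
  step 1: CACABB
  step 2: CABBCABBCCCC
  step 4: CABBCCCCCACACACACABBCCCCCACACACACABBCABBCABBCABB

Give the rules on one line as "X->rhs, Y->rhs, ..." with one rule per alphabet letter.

A->BB, B->CC, C->CA

  step 1 ⇒ step 2: CACABB ⇒ CA·BB·CA·BB·CC·CC
    A ↦ BB
    B ↦ CC
    C ↦ CA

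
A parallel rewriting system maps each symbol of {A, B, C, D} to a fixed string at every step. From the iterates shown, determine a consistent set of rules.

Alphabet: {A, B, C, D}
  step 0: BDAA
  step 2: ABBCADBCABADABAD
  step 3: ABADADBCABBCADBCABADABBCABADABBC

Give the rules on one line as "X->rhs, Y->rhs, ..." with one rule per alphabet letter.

  step 2 ⇒ step 3: ABBCADBCABADABAD ⇒ AB·AD·AD·BC·AB·BC·AD·BC·AB·AD·AB·BC·AB·AD·AB·BC
    A ↦ AB
    B ↦ AD
    C ↦ BC
    D ↦ BC

A->AB, B->AD, C->BC, D->BC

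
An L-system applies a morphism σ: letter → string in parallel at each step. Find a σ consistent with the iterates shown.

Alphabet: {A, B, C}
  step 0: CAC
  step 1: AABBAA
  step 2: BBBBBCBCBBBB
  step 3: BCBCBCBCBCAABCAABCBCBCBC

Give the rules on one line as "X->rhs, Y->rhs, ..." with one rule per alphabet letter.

A->BB, B->BC, C->AA

  step 2 ⇒ step 3: BBBBBCBCBBBB ⇒ BC·BC·BC·BC·BC·AA·BC·AA·BC·BC·BC·BC
    B ↦ BC
    C ↦ AA
  step 0 ⇒ step 1: CAC ⇒ AA·BB·AA
    A ↦ BB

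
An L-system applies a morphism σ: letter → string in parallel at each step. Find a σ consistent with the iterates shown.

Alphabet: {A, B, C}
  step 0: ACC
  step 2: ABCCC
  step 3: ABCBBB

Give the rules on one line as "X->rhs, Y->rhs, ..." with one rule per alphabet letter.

A->AB, B->C, C->B

  step 2 ⇒ step 3: ABCCC ⇒ AB·C·B·B·B
    A ↦ AB
    B ↦ C
    C ↦ B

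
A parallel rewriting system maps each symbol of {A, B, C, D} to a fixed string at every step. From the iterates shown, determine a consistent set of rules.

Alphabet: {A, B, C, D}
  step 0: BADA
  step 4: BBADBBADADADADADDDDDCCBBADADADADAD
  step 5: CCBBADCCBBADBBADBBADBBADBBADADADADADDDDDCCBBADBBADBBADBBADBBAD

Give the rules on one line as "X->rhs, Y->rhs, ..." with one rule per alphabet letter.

A->BB, B->C, C->DD, D->AD

  step 4 ⇒ step 5: BBADBBADADADADADDDDDCCBBADADADADAD ⇒ C·C·BB·AD·C·C·BB·AD·BB·AD·BB·AD·BB·AD·BB·AD·AD·AD·AD·AD·DD·DD·C·C·BB·AD·BB·AD·BB·AD·BB·AD·BB·AD
    A ↦ BB
    B ↦ C
    C ↦ DD
    D ↦ AD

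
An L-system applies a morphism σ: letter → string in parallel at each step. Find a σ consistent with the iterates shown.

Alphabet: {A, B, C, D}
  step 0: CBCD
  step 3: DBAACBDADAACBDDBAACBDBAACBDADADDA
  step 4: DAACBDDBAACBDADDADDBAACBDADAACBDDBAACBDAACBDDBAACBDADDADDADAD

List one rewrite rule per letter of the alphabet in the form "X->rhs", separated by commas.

  step 3 ⇒ step 4: DBAACBDADAACBDDBAACBDBAACBDADADDA ⇒ DA·ACB·D·D·BA·ACB·DA·D·DA·D·D·BA·ACB·DA·DA·ACB·D·D·BA·ACB·DA·ACB·D·D·BA·ACB·DA·D·DA·D·DA·DA·D
    A ↦ D
    B ↦ ACB
    C ↦ BA
    D ↦ DA

A->D, B->ACB, C->BA, D->DA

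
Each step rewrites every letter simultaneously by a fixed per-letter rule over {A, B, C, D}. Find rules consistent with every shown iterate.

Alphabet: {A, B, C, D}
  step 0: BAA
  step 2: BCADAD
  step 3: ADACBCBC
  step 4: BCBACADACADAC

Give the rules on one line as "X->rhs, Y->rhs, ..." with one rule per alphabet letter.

A->B, B->AD, C->AC, D->C

  step 3 ⇒ step 4: ADACBCBC ⇒ B·C·B·AC·AD·AC·AD·AC
    A ↦ B
    B ↦ AD
    C ↦ AC
    D ↦ C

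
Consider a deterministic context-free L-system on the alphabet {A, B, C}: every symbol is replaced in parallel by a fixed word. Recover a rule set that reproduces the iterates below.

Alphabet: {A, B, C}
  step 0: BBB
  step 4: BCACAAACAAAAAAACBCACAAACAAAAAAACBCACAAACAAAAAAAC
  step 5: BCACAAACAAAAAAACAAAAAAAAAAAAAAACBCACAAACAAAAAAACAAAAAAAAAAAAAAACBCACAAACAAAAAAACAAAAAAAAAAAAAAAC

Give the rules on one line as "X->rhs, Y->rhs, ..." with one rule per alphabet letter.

  step 4 ⇒ step 5: BCACAAACAAAAAAACBCACAAACAAAAAAACBCACAAACAAAAAAAC ⇒ BC·AC·AA·AC·AA·AA·AA·AC·AA·AA·AA·AA·AA·AA·AA·AC·BC·AC·AA·AC·AA·AA·AA·AC·AA·AA·AA·AA·AA·AA·AA·AC·BC·AC·AA·AC·AA·AA·AA·AC·AA·AA·AA·AA·AA·AA·AA·AC
    A ↦ AA
    B ↦ BC
    C ↦ AC

A->AA, B->BC, C->AC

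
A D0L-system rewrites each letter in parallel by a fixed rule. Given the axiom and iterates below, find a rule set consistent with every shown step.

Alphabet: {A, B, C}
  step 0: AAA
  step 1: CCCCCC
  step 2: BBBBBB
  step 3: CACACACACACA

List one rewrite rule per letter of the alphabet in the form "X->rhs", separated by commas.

  step 2 ⇒ step 3: BBBBBB ⇒ CA·CA·CA·CA·CA·CA
    B ↦ CA
  step 0 ⇒ step 1: AAA ⇒ CC·CC·CC
    A ↦ CC
  step 1 ⇒ step 2: CCCCCC ⇒ B·B·B·B·B·B
    C ↦ B

A->CC, B->CA, C->B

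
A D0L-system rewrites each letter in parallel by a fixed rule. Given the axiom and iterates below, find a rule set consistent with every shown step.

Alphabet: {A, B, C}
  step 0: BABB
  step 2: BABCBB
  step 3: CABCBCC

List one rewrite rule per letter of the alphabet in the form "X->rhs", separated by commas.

  step 2 ⇒ step 3: BABCBB ⇒ C·AB·C·B·C·C
    A ↦ AB
    B ↦ C
    C ↦ B

A->AB, B->C, C->B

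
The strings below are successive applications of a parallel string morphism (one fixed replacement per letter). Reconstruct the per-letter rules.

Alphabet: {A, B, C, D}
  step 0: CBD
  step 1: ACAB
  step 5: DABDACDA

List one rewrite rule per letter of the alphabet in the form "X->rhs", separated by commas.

  step 0 ⇒ step 1: CBD ⇒ AC·A·B
    B ↦ A
    C ↦ AC
    D ↦ B
    A ↦ D  (constrained at step 1)

A->D, B->A, C->AC, D->B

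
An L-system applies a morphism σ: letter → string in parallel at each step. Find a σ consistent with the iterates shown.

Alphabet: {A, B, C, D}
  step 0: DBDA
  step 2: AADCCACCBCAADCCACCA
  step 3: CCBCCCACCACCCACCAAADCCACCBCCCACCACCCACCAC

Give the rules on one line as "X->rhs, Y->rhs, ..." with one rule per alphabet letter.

  step 2 ⇒ step 3: AADCCACCBCAADCCACCA ⇒ C·C·BC·CCA·CCA·C·CCA·CCA·AAD·CCA·C·C·BC·CCA·CCA·C·CCA·CCA·C
    A ↦ C
    B ↦ AAD
    C ↦ CCA
    D ↦ BC

A->C, B->AAD, C->CCA, D->BC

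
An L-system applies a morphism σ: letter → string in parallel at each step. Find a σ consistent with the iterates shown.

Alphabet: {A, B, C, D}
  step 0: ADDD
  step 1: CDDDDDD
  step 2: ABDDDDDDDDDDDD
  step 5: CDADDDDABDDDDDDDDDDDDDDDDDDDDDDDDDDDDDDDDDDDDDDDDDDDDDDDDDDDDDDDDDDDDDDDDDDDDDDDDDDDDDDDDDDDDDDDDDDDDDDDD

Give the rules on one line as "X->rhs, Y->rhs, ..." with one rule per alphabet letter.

A->C, B->DA, C->AB, D->DD

  step 1 ⇒ step 2: CDDDDDD ⇒ AB·DD·DD·DD·DD·DD·DD
    C ↦ AB
    D ↦ DD
  step 0 ⇒ step 1: ADDD ⇒ C·DD·DD·DD
    A ↦ C
    B ↦ DA  (constrained at step 2)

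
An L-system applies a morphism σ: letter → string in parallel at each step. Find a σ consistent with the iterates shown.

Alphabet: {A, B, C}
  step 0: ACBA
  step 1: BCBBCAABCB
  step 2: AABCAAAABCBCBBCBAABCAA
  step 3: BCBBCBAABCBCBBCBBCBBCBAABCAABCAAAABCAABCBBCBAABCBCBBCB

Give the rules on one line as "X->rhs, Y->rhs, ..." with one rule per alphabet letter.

  step 2 ⇒ step 3: AABCAAAABCBCBBCBAABCAA ⇒ BCB·BCB·AA·BC·BCB·BCB·BCB·BCB·AA·BC·AA·BC·AA·AA·BC·AA·BCB·BCB·AA·BC·BCB·BCB
    A ↦ BCB
    B ↦ AA
    C ↦ BC

A->BCB, B->AA, C->BC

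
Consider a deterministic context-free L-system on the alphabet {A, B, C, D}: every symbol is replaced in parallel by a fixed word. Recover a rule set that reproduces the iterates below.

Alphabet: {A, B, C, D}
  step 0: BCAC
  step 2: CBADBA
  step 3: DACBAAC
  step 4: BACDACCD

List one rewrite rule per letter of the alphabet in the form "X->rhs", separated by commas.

  step 3 ⇒ step 4: DACBAAC ⇒ BA·C·D·A·C·C·D
    A ↦ C
    B ↦ A
    C ↦ D
    D ↦ BA

A->C, B->A, C->D, D->BA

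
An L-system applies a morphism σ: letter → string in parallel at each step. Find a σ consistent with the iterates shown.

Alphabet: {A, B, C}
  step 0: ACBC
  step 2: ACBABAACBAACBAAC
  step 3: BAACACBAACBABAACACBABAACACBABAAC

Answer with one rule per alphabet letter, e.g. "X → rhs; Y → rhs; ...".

  step 2 ⇒ step 3: ACBABAACBAACBAAC ⇒ BA·AC·AC·BA·AC·BA·BA·AC·AC·BA·BA·AC·AC·BA·BA·AC
    A ↦ BA
    B ↦ AC
    C ↦ AC

A->BA, B->AC, C->AC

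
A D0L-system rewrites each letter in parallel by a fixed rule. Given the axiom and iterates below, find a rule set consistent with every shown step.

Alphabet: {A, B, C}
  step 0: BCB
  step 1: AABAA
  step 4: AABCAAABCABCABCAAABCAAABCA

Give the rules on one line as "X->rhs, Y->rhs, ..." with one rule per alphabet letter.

  step 0 ⇒ step 1: BCB ⇒ AA·B·AA
    B ↦ AA
    C ↦ B
    A ↦ CA  (constrained at step 1)

A->CA, B->AA, C->B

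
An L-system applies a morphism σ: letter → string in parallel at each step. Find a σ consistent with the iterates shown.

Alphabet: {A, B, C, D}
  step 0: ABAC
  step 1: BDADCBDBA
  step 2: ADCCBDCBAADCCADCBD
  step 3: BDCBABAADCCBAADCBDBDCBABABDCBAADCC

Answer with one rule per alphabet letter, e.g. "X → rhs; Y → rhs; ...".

A->BD, B->ADC, C->BA, D->C

  step 2 ⇒ step 3: ADCCBDCBAADCCADCBD ⇒ BD·C·BA·BA·ADC·C·BA·ADC·BD·BD·C·BA·BA·BD·C·BA·ADC·C
    A ↦ BD
    B ↦ ADC
    C ↦ BA
    D ↦ C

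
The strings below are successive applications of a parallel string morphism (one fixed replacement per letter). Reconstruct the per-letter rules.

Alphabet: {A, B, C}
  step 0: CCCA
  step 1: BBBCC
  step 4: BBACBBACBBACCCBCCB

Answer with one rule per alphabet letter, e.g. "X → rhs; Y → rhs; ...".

A->CC, B->AC, C->B

  step 0 ⇒ step 1: CCCA ⇒ B·B·B·CC
    A ↦ CC
    C ↦ B
    B ↦ AC  (constrained at step 1)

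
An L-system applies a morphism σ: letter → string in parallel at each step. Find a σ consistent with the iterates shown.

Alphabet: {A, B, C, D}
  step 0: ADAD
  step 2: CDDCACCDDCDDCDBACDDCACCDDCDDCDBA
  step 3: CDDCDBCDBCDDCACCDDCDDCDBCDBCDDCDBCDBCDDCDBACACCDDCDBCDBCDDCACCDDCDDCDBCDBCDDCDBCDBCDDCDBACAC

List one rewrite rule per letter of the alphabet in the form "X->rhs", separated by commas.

  step 2 ⇒ step 3: CDDCACCDDCDDCDBACDDCACCDDCDDCDBA ⇒ CDD·CDB·CDB·CDD·CAC·CDD·CDD·CDB·CDB·CDD·CDB·CDB·CDD·CDB·A·CAC·CDD·CDB·CDB·CDD·CAC·CDD·CDD·CDB·CDB·CDD·CDB·CDB·CDD·CDB·A·CAC
    A ↦ CAC
    B ↦ A
    C ↦ CDD
    D ↦ CDB

A->CAC, B->A, C->CDD, D->CDB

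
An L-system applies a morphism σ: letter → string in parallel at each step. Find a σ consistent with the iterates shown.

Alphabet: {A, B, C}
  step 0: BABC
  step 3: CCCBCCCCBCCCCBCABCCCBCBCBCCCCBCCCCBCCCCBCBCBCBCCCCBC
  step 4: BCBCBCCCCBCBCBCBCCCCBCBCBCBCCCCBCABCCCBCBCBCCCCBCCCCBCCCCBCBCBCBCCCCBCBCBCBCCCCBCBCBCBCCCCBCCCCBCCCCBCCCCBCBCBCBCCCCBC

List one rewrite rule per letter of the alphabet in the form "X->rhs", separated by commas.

A->AB, B->CCC, C->BC

  step 3 ⇒ step 4: CCCBCCCCBCCCCBCABCCCBCBCBCCCCBCCCCBCCCCBCBCBCBCCCCBC ⇒ BC·BC·BC·CCC·BC·BC·BC·BC·CCC·BC·BC·BC·BC·CCC·BC·AB·CCC·BC·BC·BC·CCC·BC·CCC·BC·CCC·BC·BC·BC·BC·CCC·BC·BC·BC·BC·CCC·BC·BC·BC·BC·CCC·BC·CCC·BC·CCC·BC·CCC·BC·BC·BC·BC·CCC·BC
    A ↦ AB
    B ↦ CCC
    C ↦ BC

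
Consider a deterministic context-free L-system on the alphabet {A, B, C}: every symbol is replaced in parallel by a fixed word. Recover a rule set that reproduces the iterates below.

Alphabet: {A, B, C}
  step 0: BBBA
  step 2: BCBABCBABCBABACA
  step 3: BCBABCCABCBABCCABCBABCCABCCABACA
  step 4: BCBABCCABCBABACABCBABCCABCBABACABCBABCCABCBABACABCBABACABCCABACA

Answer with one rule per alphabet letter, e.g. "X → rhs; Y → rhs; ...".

  step 3 ⇒ step 4: BCBABCCABCBABCCABCBABCCABCCABACA ⇒ BC·BA·BC·CA·BC·BA·BA·CA·BC·BA·BC·CA·BC·BA·BA·CA·BC·BA·BC·CA·BC·BA·BA·CA·BC·BA·BA·CA·BC·CA·BA·CA
    A ↦ CA
    B ↦ BC
    C ↦ BA

A->CA, B->BC, C->BA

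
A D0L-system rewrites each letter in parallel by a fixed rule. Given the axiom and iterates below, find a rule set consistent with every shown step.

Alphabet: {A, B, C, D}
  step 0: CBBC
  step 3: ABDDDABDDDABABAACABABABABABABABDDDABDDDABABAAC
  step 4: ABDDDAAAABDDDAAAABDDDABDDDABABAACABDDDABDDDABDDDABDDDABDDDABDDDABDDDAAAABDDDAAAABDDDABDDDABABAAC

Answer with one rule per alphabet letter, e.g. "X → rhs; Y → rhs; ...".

  step 3 ⇒ step 4: ABDDDABDDDABABAACABABABABABABABDDDABDDDABABAAC ⇒ AB·DDD·A·A·A·AB·DDD·A·A·A·AB·DDD·AB·DDD·AB·AB·AAC·AB·DDD·AB·DDD·AB·DDD·AB·DDD·AB·DDD·AB·DDD·AB·DDD·A·A·A·AB·DDD·A·A·A·AB·DDD·AB·DDD·AB·AB·AAC
    A ↦ AB
    B ↦ DDD
    C ↦ AAC
    D ↦ A

A->AB, B->DDD, C->AAC, D->A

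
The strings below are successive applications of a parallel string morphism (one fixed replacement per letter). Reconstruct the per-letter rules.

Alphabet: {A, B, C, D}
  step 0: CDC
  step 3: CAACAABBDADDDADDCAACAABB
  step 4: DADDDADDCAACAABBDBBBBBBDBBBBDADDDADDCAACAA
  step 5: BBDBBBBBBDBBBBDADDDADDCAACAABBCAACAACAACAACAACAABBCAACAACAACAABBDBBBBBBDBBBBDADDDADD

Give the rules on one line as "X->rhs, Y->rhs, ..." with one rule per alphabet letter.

  step 4 ⇒ step 5: DADDDADDCAACAABBDBBBBBBDBBBBDADDDADDCAACAA ⇒ BB·D·BB·BB·BB·D·BB·BB·DA·D·D·DA·D·D·CAA·CAA·BB·CAA·CAA·CAA·CAA·CAA·CAA·BB·CAA·CAA·CAA·CAA·BB·D·BB·BB·BB·D·BB·BB·DA·D·D·DA·D·D
    A ↦ D
    B ↦ CAA
    C ↦ DA
    D ↦ BB

A->D, B->CAA, C->DA, D->BB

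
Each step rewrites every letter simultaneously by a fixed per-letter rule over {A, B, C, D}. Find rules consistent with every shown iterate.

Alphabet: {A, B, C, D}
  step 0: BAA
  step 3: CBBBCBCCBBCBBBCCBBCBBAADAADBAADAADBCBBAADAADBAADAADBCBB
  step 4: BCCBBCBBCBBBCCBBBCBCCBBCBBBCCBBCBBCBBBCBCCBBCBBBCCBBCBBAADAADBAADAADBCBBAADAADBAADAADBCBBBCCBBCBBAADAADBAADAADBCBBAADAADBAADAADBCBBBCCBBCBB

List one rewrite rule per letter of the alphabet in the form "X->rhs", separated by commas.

A->AAD, B->CBB, C->BC, D->B

  step 3 ⇒ step 4: CBBBCBCCBBCBBBCCBBCBBAADAADBAADAADBCBBAADAADBAADAADBCBB ⇒ BC·CBB·CBB·CBB·BC·CBB·BC·BC·CBB·CBB·BC·CBB·CBB·CBB·BC·BC·CBB·CBB·BC·CBB·CBB·AAD·AAD·B·AAD·AAD·B·CBB·AAD·AAD·B·AAD·AAD·B·CBB·BC·CBB·CBB·AAD·AAD·B·AAD·AAD·B·CBB·AAD·AAD·B·AAD·AAD·B·CBB·BC·CBB·CBB
    A ↦ AAD
    B ↦ CBB
    C ↦ BC
    D ↦ B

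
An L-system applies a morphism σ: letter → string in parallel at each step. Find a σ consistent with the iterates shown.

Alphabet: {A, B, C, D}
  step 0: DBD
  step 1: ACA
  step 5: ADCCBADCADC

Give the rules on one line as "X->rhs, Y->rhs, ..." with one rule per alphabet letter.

A->B, B->C, C->DC, D->A

  step 0 ⇒ step 1: DBD ⇒ A·C·A
    B ↦ C
    D ↦ A
    A ↦ B  (constrained at step 1)
    C ↦ DC  (constrained at step 1)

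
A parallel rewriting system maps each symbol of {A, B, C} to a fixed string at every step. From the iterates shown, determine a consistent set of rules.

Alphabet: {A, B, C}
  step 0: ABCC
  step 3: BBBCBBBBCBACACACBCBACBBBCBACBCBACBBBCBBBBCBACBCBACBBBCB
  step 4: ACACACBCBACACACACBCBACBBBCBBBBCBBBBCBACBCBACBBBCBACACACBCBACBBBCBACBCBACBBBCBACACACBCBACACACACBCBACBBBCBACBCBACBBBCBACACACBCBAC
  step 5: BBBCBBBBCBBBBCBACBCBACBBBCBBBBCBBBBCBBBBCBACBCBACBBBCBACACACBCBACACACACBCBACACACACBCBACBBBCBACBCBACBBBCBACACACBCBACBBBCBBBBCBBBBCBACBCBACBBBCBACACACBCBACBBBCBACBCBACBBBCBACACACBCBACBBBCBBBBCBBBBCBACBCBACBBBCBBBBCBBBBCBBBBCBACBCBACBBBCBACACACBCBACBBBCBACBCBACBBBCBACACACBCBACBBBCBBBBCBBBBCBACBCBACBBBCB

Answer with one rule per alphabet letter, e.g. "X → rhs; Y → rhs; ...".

A->BB, B->AC, C->BCB

  step 4 ⇒ step 5: ACACACBCBACACACACBCBACBBBCBBBBCBBBBCBACBCBACBBBCBACACACBCBACBBBCBACBCBACBBBCBACACACBCBACACACACBCBACBBBCBACBCBACBBBCBACACACBCBAC ⇒ BB·BCB·BB·BCB·BB·BCB·AC·BCB·AC·BB·BCB·BB·BCB·BB·BCB·BB·BCB·AC·BCB·AC·BB·BCB·AC·AC·AC·BCB·AC·AC·AC·AC·BCB·AC·AC·AC·AC·BCB·AC·BB·BCB·AC·BCB·AC·BB·BCB·AC·AC·AC·BCB·AC·BB·BCB·BB·BCB·BB·BCB·AC·BCB·AC·BB·BCB·AC·AC·AC·BCB·AC·BB·BCB·AC·BCB·AC·BB·BCB·AC·AC·AC·BCB·AC·BB·BCB·BB·BCB·BB·BCB·AC·BCB·AC·BB·BCB·BB·BCB·BB·BCB·BB·BCB·AC·BCB·AC·BB·BCB·AC·AC·AC·BCB·AC·BB·BCB·AC·BCB·AC·BB·BCB·AC·AC·AC·BCB·AC·BB·BCB·BB·BCB·BB·BCB·AC·BCB·AC·BB·BCB
    A ↦ BB
    B ↦ AC
    C ↦ BCB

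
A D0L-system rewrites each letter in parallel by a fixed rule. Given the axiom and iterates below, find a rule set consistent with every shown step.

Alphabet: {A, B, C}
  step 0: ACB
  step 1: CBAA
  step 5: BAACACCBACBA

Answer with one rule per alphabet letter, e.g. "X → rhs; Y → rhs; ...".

  step 0 ⇒ step 1: ACB ⇒ C·BA·A
    A ↦ C
    B ↦ A
    C ↦ BA

A->C, B->A, C->BA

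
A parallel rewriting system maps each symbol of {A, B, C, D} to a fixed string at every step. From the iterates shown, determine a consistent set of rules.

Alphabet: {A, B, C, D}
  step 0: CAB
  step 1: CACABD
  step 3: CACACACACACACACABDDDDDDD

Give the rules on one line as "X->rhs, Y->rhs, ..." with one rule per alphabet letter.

A->CA, B->BD, C->CA, D->DD

  step 0 ⇒ step 1: CAB ⇒ CA·CA·BD
    A ↦ CA
    B ↦ BD
    C ↦ CA
    D ↦ DD  (constrained at step 1)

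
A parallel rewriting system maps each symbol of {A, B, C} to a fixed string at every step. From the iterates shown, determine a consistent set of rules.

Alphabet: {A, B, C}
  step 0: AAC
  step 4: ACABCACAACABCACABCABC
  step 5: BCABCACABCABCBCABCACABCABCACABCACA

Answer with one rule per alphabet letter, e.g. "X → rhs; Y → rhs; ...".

  step 4 ⇒ step 5: ACABCACAACABCACABCABC ⇒ BC·A·BC·AC·A·BC·A·BC·BC·A·BC·AC·A·BC·A·BC·AC·A·BC·AC·A
    A ↦ BC
    B ↦ AC
    C ↦ A

A->BC, B->AC, C->A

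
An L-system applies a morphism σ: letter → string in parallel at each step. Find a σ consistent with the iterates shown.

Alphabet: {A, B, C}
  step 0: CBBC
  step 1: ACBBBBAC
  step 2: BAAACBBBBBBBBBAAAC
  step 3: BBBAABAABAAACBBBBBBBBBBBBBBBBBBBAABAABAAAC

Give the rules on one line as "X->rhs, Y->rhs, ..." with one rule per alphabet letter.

A->BAA, B->BB, C->AC

  step 2 ⇒ step 3: BAAACBBBBBBBBBAAAC ⇒ BB·BAA·BAA·BAA·AC·BB·BB·BB·BB·BB·BB·BB·BB·BB·BAA·BAA·BAA·AC
    A ↦ BAA
    B ↦ BB
    C ↦ AC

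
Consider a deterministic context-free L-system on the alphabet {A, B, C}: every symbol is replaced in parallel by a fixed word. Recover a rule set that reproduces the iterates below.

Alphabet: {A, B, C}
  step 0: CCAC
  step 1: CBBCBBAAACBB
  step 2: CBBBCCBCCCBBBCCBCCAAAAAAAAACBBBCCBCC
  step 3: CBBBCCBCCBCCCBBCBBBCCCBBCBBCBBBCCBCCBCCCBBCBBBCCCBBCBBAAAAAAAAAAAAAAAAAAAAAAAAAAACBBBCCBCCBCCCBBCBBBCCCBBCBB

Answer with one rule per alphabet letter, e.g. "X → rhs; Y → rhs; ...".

A->AAA, B->BCC, C->CBB

  step 2 ⇒ step 3: CBBBCCBCCCBBBCCBCCAAAAAAAAACBBBCCBCC ⇒ CBB·BCC·BCC·BCC·CBB·CBB·BCC·CBB·CBB·CBB·BCC·BCC·BCC·CBB·CBB·BCC·CBB·CBB·AAA·AAA·AAA·AAA·AAA·AAA·AAA·AAA·AAA·CBB·BCC·BCC·BCC·CBB·CBB·BCC·CBB·CBB
    A ↦ AAA
    B ↦ BCC
    C ↦ CBB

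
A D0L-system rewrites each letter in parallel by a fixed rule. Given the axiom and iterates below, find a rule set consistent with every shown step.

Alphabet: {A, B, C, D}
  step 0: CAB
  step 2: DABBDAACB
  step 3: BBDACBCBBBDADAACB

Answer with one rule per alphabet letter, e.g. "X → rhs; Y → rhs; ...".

A->DA, B->CB, C->A, D->BB

  step 2 ⇒ step 3: DABBDAACB ⇒ BB·DA·CB·CB·BB·DA·DA·A·CB
    A ↦ DA
    B ↦ CB
    C ↦ A
    D ↦ BB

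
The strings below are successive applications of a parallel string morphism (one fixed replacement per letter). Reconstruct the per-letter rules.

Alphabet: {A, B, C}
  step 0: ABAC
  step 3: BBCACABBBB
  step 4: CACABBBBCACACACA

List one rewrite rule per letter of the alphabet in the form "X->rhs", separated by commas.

  step 3 ⇒ step 4: BBCACABBBB ⇒ CA·CA·B·B·B·B·CA·CA·CA·CA
    A ↦ B
    B ↦ CA
    C ↦ B

A->B, B->CA, C->B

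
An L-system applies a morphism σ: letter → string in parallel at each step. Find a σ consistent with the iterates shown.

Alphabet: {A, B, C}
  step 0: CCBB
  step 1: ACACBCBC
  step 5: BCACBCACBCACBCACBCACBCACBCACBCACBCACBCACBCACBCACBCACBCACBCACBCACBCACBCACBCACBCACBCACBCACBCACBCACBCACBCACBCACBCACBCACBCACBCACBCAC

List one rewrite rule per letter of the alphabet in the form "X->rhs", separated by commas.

A->BC, B->BC, C->AC

  step 0 ⇒ step 1: CCBB ⇒ AC·AC·BC·BC
    B ↦ BC
    C ↦ AC
    A ↦ BC  (constrained at step 1)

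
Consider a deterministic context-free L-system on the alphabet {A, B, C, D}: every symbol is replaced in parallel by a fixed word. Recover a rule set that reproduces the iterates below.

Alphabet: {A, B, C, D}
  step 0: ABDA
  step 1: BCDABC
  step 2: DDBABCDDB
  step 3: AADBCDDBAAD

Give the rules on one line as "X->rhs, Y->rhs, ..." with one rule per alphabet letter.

A->BC, B->D, C->DB, D->A

  step 2 ⇒ step 3: DDBABCDDB ⇒ A·A·D·BC·D·DB·A·A·D
    A ↦ BC
    B ↦ D
    C ↦ DB
    D ↦ A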